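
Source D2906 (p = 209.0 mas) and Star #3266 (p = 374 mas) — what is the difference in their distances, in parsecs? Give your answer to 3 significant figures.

2.11 pc

d_A = 1/0.2090″ = 4.7847 pc; d_B = 1/0.3740″ = 2.6738 pc.
|d_B − d_A| = |2.6738 − 4.7847| = 2.1109 pc.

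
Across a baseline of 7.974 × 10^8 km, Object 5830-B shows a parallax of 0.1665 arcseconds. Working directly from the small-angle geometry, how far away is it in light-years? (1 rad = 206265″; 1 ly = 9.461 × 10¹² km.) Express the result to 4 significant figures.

θ = 0.1665″ = 0.1665/206265 = 8.0721 × 10^-7 rad.
d = B/θ = (7.974 × 10^8) / (8.0721 × 10^-7) = 9.8785 × 10^14 km = (9.8785 × 10^14) / (9.461 × 10^12) ly = 104.41 ly.

104.4 ly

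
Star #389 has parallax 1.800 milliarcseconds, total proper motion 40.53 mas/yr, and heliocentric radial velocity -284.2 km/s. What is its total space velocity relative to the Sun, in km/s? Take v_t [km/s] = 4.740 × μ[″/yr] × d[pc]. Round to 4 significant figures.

d = 1/p = 1/0.001800″ = 555.56 pc.
μ = 40.53 mas/yr = 0.04053 ″/yr.
v_t = 4.740 μ d = 4.740 × 0.04053 × 555.56 = 106.73 km/s.
v = √(v_r² + v_t²) = √((-284.2)² + 106.73²) = √92160.9 = 303.58 km/s.

303.6 km/s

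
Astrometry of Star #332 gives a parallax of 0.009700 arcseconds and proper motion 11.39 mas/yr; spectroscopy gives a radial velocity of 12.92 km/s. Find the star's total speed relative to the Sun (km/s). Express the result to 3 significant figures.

14.1 km/s

d = 1/p = 1/0.009700″ = 103.09 pc.
μ = 11.39 mas/yr = 0.01139 ″/yr.
v_t = 4.740 μ d = 4.740 × 0.01139 × 103.09 = 5.5657 km/s.
v = √(v_r² + v_t²) = √(12.92² + 5.5657²) = √197.903 = 14.068 km/s.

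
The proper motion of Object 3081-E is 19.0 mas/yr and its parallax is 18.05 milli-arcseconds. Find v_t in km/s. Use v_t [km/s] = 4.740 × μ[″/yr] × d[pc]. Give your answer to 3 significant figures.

4.99 km/s

d = 1/p = 1/0.01805″ = 55.402 pc.
μ = 19.0 mas/yr = 0.0190 ″/yr.
v_t = 4.74 × μ × d = 4.74 × 0.0190 × 55.402 = 4.9895 km/s.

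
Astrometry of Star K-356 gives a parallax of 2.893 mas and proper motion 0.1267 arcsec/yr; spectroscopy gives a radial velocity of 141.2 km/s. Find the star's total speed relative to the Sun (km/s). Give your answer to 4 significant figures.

d = 1/p = 1/0.002893″ = 345.66 pc.
v_t = 4.740 μ d = 4.740 × 0.1267 × 345.66 = 207.59 km/s.
v = √(v_r² + v_t²) = √(141.2² + 207.59²) = √63031 = 251.06 km/s.

251.1 km/s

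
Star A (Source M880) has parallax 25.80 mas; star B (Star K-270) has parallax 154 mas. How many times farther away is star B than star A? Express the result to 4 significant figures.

Since d = 1/p, d_B/d_A = p_A/p_B.
= 25.80 / 154 = 0.16753.

0.1675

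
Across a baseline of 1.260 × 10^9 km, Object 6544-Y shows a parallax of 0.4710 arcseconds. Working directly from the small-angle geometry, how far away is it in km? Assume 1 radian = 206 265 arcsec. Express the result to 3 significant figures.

5.52 × 10^14 km

θ = 0.4710″ = 0.4710/206265 = 2.2835 × 10^-6 rad.
d = B/θ = (1.260 × 10^9) / (2.2835 × 10^-6) = 5.5178 × 10^14 km.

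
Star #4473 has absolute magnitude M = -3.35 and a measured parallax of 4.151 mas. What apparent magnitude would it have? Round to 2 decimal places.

d = 1/p = 1/0.004151″ = 240.91 pc.
m − M = 5 log₁₀ d − 5 = 5 log₁₀(240.91) − 5 = 11.9093 − 5 = 6.9093.
m = M + (m − M) = -3.35 + 6.9093 = 3.56.

m = 3.56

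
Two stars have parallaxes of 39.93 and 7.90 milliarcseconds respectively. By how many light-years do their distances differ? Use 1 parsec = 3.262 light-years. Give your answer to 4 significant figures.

d_A = 1/0.03993″ = 25.044 pc; d_B = 1/0.007900″ = 126.58 pc.
|d_B − d_A| = |126.58 − 25.044| = 101.54 pc = 101.54 × 3.262 ly = 331.22 ly.

331.2 ly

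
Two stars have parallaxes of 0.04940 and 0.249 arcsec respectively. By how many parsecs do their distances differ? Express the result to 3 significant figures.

d_A = 1/0.04940″ = 20.243 pc; d_B = 1/0.2490″ = 4.0161 pc.
|d_B − d_A| = |4.0161 − 20.243| = 16.227 pc.

16.2 pc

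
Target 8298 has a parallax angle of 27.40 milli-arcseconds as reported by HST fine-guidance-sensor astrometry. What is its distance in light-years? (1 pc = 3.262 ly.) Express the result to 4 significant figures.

119.1 light years

p = 27.40 milli-arcseconds = 0.02740 arcsec.
d = 1/p = 1/0.02740 = 36.496 pc.
In light-years: 36.496 × 3.262 = 119.05 ly.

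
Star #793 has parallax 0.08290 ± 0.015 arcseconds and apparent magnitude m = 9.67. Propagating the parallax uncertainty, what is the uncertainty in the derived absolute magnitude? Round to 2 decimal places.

σ_M = 0.39 mag

M = m − 5 log₁₀ d + 5 = m + 5 log₁₀ p + 5, so ∂M/∂p = 5/(p ln 10).
σ_M = (5/ln 10) · (σ_p/p) = 2.1715 × 0.015/0.08290 = 2.1715 × 0.18094 = 0.39291.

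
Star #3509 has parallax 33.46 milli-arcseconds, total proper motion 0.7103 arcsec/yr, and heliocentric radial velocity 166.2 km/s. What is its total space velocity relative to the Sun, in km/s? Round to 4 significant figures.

194.3 km/s

d = 1/p = 1/0.03346″ = 29.886 pc.
v_t = 4.740 μ d = 4.740 × 0.7103 × 29.886 = 100.62 km/s.
v = √(v_r² + v_t²) = √(166.2² + 100.62²) = √37746.8 = 194.29 km/s.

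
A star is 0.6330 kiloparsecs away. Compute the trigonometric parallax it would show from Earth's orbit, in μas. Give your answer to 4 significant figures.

d = 0.6330 kpc = 633 pc.
p = 1/d = 1/633 = 0.0015798 arcsec.
= 0.0015798 × 10⁶ = 1579.8 μas.

1580 μas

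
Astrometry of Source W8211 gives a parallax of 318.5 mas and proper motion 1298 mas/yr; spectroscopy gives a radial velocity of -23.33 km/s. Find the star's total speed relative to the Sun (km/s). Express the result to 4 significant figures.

d = 1/p = 1/0.3185″ = 3.1397 pc.
μ = 1298 mas/yr = 1.298 ″/yr.
v_t = 4.740 μ d = 4.740 × 1.298 × 3.1397 = 19.317 km/s.
v = √(v_r² + v_t²) = √((-23.33)² + 19.317²) = √917.435 = 30.289 km/s.

30.29 km/s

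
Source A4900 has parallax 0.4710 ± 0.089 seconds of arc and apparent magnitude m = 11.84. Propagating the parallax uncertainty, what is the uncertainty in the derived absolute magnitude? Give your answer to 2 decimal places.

σ_M = 0.41 mag

M = m − 5 log₁₀ d + 5 = m + 5 log₁₀ p + 5, so ∂M/∂p = 5/(p ln 10).
σ_M = (5/ln 10) · (σ_p/p) = 2.1715 × 0.089/0.4710 = 2.1715 × 0.18896 = 0.41033.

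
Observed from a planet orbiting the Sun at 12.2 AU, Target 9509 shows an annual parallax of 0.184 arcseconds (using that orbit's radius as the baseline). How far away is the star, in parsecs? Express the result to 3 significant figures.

66.3 pc

With baseline B (in AU) and parallax p (in arcsec), d = B/p parsecs.
d = 12.2 / 0.184 = 66.304 pc.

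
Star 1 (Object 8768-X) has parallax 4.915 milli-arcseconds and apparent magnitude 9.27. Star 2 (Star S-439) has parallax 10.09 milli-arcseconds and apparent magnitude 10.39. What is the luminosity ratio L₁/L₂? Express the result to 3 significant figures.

L₁/L₂ = 11.8

d₁ = 1/p₁ = 1/0.004915″ = 203.46 pc; d₂ = 1/p₂ = 1/0.01009″ = 99.108 pc.
M₁ = m₁ − 5 log₁₀ d₁ + 5 = 9.27 − 11.5424 + 5 = 2.7276.
M₂ = 10.39 − 9.9805 + 5 = 5.4095.
L₁/L₂ = 10^(0.4(M₂ − M₁)) = 10^(0.4 × 2.6819) = 10^1.07276 = 11.824.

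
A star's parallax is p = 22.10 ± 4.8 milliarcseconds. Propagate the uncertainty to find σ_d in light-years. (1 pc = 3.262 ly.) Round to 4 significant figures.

32.06 ly

d = 1/p, so σ_d = σ_p / p².
σ_d = 0.00480 / (0.02210)² = 0.00480 / 0.00048841 = 9.8278 pc = 9.8278 × 3.262 ly = 32.058 ly.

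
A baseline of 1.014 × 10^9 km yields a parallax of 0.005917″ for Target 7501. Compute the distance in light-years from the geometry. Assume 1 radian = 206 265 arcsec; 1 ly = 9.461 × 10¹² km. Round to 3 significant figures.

θ = 0.005917″ = 0.005917/206265 = 2.8686 × 10^-8 rad.
d = B/θ = (1.014 × 10^9) / (2.8686 × 10^-8) = 3.5348 × 10^16 km = (3.5348 × 10^16) / (9.461 × 10^12) ly = 3736.2 ly.

3740 ly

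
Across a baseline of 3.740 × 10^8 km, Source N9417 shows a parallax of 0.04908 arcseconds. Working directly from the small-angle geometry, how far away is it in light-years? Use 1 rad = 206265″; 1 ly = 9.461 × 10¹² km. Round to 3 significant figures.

θ = 0.04908″ = 0.04908/206265 = 2.3795 × 10^-7 rad.
d = B/θ = (3.740 × 10^8) / (2.3795 × 10^-7) = 1.5718 × 10^15 km = (1.5718 × 10^15) / (9.461 × 10^12) ly = 166.13 ly.

166 ly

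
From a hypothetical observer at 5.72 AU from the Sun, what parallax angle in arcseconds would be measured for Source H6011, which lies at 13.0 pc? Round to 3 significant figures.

p (arcsec) = B (AU) / d (pc).
p = 5.72 / 13.0 = 0.44 arcsec.

0.440 arcsec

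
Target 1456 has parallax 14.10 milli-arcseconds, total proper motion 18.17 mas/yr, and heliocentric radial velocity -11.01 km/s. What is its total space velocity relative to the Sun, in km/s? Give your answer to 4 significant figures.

d = 1/p = 1/0.01410″ = 70.922 pc.
μ = 18.17 mas/yr = 0.01817 ″/yr.
v_t = 4.740 μ d = 4.740 × 0.01817 × 70.922 = 6.1082 km/s.
v = √(v_r² + v_t²) = √((-11.01)² + 6.1082²) = √158.53 = 12.591 km/s.

12.59 km/s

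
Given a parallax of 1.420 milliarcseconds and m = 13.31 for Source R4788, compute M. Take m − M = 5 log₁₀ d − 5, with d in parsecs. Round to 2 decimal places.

M = 4.07

d = 1/p = 1/0.001420″ = 704.23 pc.
m − M = 5 log₁₀(704.23) − 5 = 14.2386 − 5 = 9.2386.
M = m − (m − M) = 13.31 − 9.2386 = 4.07.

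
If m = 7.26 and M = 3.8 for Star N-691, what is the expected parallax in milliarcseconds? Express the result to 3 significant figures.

m − M = 7.26 − 3.8 = 3.46.
d = 10^((m−M)/5 + 1) = 10^1.692 = 49.204 pc.
p = 1/d = 1/49.204 = 0.020324 arcsec = 20.324 mas.

20.3 mas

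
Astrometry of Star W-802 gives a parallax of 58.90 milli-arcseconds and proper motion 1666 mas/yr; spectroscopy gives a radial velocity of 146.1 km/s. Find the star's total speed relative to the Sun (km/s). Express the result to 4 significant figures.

198.3 km/s

d = 1/p = 1/0.05890″ = 16.978 pc.
μ = 1666 mas/yr = 1.666 ″/yr.
v_t = 4.740 μ d = 4.740 × 1.666 × 16.978 = 134.07 km/s.
v = √(v_r² + v_t²) = √(146.1² + 134.07²) = √39320 = 198.29 km/s.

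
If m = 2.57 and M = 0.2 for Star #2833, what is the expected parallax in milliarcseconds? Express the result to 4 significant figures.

33.57 mas

m − M = 2.57 − 0.2 = 2.37.
d = 10^((m−M)/5 + 1) = 10^1.474 = 29.785 pc.
p = 1/d = 1/29.785 = 0.033574 arcsec = 33.574 mas.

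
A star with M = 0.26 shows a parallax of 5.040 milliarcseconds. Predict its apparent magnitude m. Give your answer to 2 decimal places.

d = 1/p = 1/0.005040″ = 198.41 pc.
m − M = 5 log₁₀ d − 5 = 5 log₁₀(198.41) − 5 = 11.4878 − 5 = 6.4878.
m = M + (m − M) = 0.26 + 6.4878 = 6.75.

m = 6.75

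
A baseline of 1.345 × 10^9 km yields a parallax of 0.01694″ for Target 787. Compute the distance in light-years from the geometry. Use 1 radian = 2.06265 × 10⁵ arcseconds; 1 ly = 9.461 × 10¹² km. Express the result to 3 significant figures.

θ = 0.01694″ = 0.01694/206265 = 8.2127 × 10^-8 rad.
d = B/θ = (1.345 × 10^9) / (8.2127 × 10^-8) = 1.6377 × 10^16 km = (1.6377 × 10^16) / (9.461 × 10^12) ly = 1731 ly.

1730 ly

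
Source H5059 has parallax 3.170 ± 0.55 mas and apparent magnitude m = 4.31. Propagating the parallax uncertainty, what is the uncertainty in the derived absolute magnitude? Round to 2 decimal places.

M = m − 5 log₁₀ d + 5 = m + 5 log₁₀ p + 5, so ∂M/∂p = 5/(p ln 10).
σ_M = (5/ln 10) · (σ_p/p) = 2.1715 × 0.55/3.170 = 2.1715 × 0.1735 = 0.37676.

σ_M = 0.38 mag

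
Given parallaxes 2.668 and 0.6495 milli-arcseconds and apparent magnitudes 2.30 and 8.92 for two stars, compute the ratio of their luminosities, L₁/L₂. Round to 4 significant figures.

L₁/L₂ = 26.35

d₁ = 1/p₁ = 1/0.002668″ = 374.81 pc; d₂ = 1/p₂ = 1/0.0006495″ = 1539.6 pc.
M₁ = m₁ − 5 log₁₀ d₁ + 5 = 2.30 − 12.8691 + 5 = -5.5691.
M₂ = 8.92 − 15.9370 + 5 = -2.0170.
L₁/L₂ = 10^(0.4(M₂ − M₁)) = 10^(0.4 × 3.5521) = 10^1.42084 = 26.354.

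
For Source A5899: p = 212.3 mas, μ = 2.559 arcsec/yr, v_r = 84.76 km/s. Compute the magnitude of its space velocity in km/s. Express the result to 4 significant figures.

d = 1/p = 1/0.2123″ = 4.7103 pc.
v_t = 4.740 μ d = 4.740 × 2.559 × 4.7103 = 57.134 km/s.
v = √(v_r² + v_t²) = √(84.76² + 57.134²) = √10448.6 = 102.22 km/s.

102.2 km/s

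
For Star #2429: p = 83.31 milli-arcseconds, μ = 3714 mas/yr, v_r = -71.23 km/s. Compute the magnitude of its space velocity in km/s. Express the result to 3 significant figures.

223 km/s

d = 1/p = 1/0.08331″ = 12.003 pc.
μ = 3714 mas/yr = 3.714 ″/yr.
v_t = 4.740 μ d = 4.740 × 3.714 × 12.003 = 211.31 km/s.
v = √(v_r² + v_t²) = √((-71.23)² + 211.31²) = √49725.6 = 222.99 km/s.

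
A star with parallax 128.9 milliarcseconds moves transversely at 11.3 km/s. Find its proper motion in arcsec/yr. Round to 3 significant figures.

0.307 arcsec/yr

d = 1/p = 1/0.1289″ = 7.758 pc.
μ = v_t / (4.74 d) = 11.3 / (4.74 × 7.758) = 11.3 / 36.773 = 0.30729 ″/yr.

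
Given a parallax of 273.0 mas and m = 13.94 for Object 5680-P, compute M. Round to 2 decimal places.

d = 1/p = 1/0.2730″ = 3.663 pc.
m − M = 5 log₁₀(3.663) − 5 = 2.8192 − 5 = -2.1808.
M = m − (m − M) = 13.94 − (-2.1808) = 16.12.

M = 16.12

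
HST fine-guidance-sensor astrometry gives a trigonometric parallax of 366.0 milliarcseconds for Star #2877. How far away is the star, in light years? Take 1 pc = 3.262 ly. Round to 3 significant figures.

p = 366.0 milliarcseconds = 0.3660 arcsec.
d = 1/p = 1/0.3660 = 2.7322 pc.
In light-years: 2.7322 × 3.262 = 8.9124 ly.

8.91 light years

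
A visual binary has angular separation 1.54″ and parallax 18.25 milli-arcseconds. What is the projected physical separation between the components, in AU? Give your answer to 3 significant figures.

84.4 AU

d = 1/p = 1/0.01825″ = 54.795 pc.
At distance d (pc), an angle of θ arcsec spans θ·d AU: s = 1.54 × 54.795 = 84.384 AU.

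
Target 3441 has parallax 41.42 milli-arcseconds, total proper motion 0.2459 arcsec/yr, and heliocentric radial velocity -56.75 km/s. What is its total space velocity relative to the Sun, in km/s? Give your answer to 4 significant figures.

63.34 km/s

d = 1/p = 1/0.04142″ = 24.143 pc.
v_t = 4.740 μ d = 4.740 × 0.2459 × 24.143 = 28.14 km/s.
v = √(v_r² + v_t²) = √((-56.75)² + 28.14²) = √4012.42 = 63.344 km/s.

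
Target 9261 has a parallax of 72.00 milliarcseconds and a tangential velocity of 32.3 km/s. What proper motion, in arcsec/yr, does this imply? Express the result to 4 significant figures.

d = 1/p = 1/0.07200″ = 13.889 pc.
μ = v_t / (4.74 d) = 32.3 / (4.74 × 13.889) = 32.3 / 65.834 = 0.49063 ″/yr.

0.4906 arcsec/yr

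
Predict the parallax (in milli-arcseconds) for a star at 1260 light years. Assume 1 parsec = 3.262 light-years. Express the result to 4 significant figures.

d = 1260 ly ÷ 3.262 = 386.27 pc.
p = 1/d = 1/386.27 = 0.0025889 arcsec.
= 0.0025889 × 1000 = 2.5889 mas.

2.589 mas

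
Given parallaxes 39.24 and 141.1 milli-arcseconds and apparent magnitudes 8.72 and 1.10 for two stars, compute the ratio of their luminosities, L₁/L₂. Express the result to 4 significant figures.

d₁ = 1/p₁ = 1/0.03924″ = 25.484 pc; d₂ = 1/p₂ = 1/0.1411″ = 7.0872 pc.
M₁ = m₁ − 5 log₁₀ d₁ + 5 = 8.72 − 7.0313 + 5 = 6.6887.
M₂ = 1.10 − 4.2524 + 5 = 1.8476.
L₁/L₂ = 10^(0.4(M₂ − M₁)) = 10^(0.4 × (-4.8411)) = 10^(-1.93644) = 0.011576.

L₁/L₂ = 0.01158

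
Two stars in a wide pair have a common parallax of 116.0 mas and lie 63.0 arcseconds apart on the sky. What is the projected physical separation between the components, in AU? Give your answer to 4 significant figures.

543.1 AU

d = 1/p = 1/0.1160″ = 8.6207 pc.
At distance d (pc), an angle of θ arcsec spans θ·d AU: s = 63.0 × 8.6207 = 543.1 AU.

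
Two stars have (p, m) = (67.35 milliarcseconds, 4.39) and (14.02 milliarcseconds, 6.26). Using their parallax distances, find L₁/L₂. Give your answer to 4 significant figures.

L₁/L₂ = 0.2426

d₁ = 1/p₁ = 1/0.06735″ = 14.848 pc; d₂ = 1/p₂ = 1/0.01402″ = 71.327 pc.
M₁ = m₁ − 5 log₁₀ d₁ + 5 = 4.39 − 5.8583 + 5 = 3.5317.
M₂ = 6.26 − 9.2663 + 5 = 1.9937.
L₁/L₂ = 10^(0.4(M₂ − M₁)) = 10^(0.4 × (-1.5380)) = 10^(-0.61520) = 0.24255.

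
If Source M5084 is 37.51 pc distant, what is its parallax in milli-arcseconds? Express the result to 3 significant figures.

p = 1/d = 1/37.51 = 0.02666 arcsec.
= 0.02666 × 1000 = 26.66 mas.

26.7 mas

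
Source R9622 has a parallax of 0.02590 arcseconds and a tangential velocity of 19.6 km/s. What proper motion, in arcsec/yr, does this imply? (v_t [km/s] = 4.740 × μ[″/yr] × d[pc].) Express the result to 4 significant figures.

0.1071 arcsec/yr

d = 1/p = 1/0.02590″ = 38.61 pc.
μ = v_t / (4.74 d) = 19.6 / (4.74 × 38.61) = 19.6 / 183.01 = 0.1071 ″/yr.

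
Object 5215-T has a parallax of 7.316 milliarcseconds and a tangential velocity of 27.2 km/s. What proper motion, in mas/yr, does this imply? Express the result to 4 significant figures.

d = 1/p = 1/0.007316″ = 136.69 pc.
μ = v_t / (4.74 d) = 27.2 / (4.74 × 136.69) = 27.2 / 647.91 = 0.041981 ″/yr = 41.981 mas/yr.

41.98 mas/yr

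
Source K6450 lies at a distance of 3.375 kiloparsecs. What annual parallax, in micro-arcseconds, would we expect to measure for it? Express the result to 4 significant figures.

d = 3.375 kpc = 3375 pc.
p = 1/d = 1/3375 = 0.0002963 arcsec.
= 0.0002963 × 10⁶ = 296.3 μas.

296.3 μas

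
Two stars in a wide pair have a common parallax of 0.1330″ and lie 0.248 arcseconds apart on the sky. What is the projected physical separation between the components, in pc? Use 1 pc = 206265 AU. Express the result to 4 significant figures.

9.040 × 10^-6 pc

d = 1/p = 1/0.1330″ = 7.5188 pc.
At distance d (pc), an angle of θ arcsec spans θ·d AU: s = 0.248 × 7.5188 = 1.8647 AU.
= 1.8647 / 206265 = 9.0403 × 10^-6 pc.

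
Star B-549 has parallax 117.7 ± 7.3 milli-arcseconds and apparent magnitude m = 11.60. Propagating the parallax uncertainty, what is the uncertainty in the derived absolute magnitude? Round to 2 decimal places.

M = m − 5 log₁₀ d + 5 = m + 5 log₁₀ p + 5, so ∂M/∂p = 5/(p ln 10).
σ_M = (5/ln 10) · (σ_p/p) = 2.1715 × 7.3/117.7 = 2.1715 × 0.062022 = 0.13468.

σ_M = 0.13 mag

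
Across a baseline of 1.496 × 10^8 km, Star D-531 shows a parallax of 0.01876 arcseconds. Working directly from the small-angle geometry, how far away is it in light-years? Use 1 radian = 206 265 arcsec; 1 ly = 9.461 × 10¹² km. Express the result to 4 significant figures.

θ = 0.01876″ = 0.01876/206265 = 9.0951 × 10^-8 rad.
d = B/θ = (1.496 × 10^8) / (9.0951 × 10^-8) = 1.6448 × 10^15 km = (1.6448 × 10^15) / (9.461 × 10^12) ly = 173.85 ly.

173.9 ly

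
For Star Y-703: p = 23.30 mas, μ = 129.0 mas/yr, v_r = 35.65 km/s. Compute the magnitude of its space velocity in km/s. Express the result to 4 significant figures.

44.27 km/s

d = 1/p = 1/0.02330″ = 42.918 pc.
μ = 129.0 mas/yr = 0.1290 ″/yr.
v_t = 4.740 μ d = 4.740 × 0.1290 × 42.918 = 26.243 km/s.
v = √(v_r² + v_t²) = √(35.65² + 26.243²) = √1959.62 = 44.268 km/s.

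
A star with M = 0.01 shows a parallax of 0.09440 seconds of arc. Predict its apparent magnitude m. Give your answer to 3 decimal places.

m = 0.135

d = 1/p = 1/0.09440″ = 10.593 pc.
m − M = 5 log₁₀ d − 5 = 5 log₁₀(10.593) − 5 = 5.1251 − 5 = 0.1251.
m = M + (m − M) = 0.01 + 0.1251 = 0.135.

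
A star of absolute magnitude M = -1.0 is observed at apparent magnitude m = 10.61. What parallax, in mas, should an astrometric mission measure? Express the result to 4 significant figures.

m − M = 10.61 − (-1.0) = 11.61.
d = 10^((m−M)/5 + 1) = 10^3.322 = 2098.9 pc.
p = 1/d = 1/2098.9 = 0.00047644 arcsec = 0.47644 mas.

0.4764 mas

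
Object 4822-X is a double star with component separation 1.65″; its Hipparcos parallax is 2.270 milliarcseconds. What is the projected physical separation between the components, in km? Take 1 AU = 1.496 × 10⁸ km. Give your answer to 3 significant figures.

d = 1/p = 1/0.002270″ = 440.53 pc.
At distance d (pc), an angle of θ arcsec spans θ·d AU: s = 1.65 × 440.53 = 726.87 AU.
= 726.87 × 1.496 × 10⁸ km = 1.0874 × 10^11 km.

1.09 × 10^11 km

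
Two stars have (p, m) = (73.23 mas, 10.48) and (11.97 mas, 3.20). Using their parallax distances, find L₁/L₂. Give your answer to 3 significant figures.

d₁ = 1/p₁ = 1/0.07323″ = 13.656 pc; d₂ = 1/p₂ = 1/0.01197″ = 83.542 pc.
M₁ = m₁ − 5 log₁₀ d₁ + 5 = 10.48 − 5.6766 + 5 = 9.8034.
M₂ = 3.20 − 9.6095 + 5 = -1.4095.
L₁/L₂ = 10^(0.4(M₂ − M₁)) = 10^(0.4 × (-11.2129)) = 10^(-4.48516) = 0.000032722.

L₁/L₂ = 3.27 × 10^-5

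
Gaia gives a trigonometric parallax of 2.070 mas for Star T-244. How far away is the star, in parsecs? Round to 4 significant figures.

483.1 pc

p = 2.070 mas = 0.002070 arcsec.
d = 1/p = 1/0.002070 = 483.09 pc.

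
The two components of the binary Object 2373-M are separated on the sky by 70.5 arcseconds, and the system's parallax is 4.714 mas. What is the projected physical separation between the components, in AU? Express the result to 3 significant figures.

d = 1/p = 1/0.004714″ = 212.13 pc.
At distance d (pc), an angle of θ arcsec spans θ·d AU: s = 70.5 × 212.13 = 14955 AU.

15000 AU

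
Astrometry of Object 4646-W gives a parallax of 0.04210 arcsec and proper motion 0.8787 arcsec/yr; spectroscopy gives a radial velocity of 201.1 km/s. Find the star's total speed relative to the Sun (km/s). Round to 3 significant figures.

d = 1/p = 1/0.04210″ = 23.753 pc.
v_t = 4.740 μ d = 4.740 × 0.8787 × 23.753 = 98.932 km/s.
v = √(v_r² + v_t²) = √(201.1² + 98.932²) = √50228.8 = 224.12 km/s.

224 km/s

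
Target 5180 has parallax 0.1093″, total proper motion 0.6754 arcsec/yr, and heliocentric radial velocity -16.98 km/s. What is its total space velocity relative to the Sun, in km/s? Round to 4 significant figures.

d = 1/p = 1/0.1093″ = 9.1491 pc.
v_t = 4.740 μ d = 4.740 × 0.6754 × 9.1491 = 29.29 km/s.
v = √(v_r² + v_t²) = √((-16.98)² + 29.29²) = √1146.22 = 33.856 km/s.

33.86 km/s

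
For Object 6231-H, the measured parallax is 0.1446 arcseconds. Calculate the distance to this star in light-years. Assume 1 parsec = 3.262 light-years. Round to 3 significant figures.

d = 1/p = 1/0.1446 = 6.9156 pc.
In light-years: 6.9156 × 3.262 = 22.559 ly.

22.6 light years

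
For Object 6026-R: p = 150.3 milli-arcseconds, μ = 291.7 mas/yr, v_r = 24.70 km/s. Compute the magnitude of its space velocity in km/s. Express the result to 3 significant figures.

26.4 km/s

d = 1/p = 1/0.1503″ = 6.6534 pc.
μ = 291.7 mas/yr = 0.2917 ″/yr.
v_t = 4.740 μ d = 4.740 × 0.2917 × 6.6534 = 9.1994 km/s.
v = √(v_r² + v_t²) = √(24.70² + 9.1994²) = √694.719 = 26.358 km/s.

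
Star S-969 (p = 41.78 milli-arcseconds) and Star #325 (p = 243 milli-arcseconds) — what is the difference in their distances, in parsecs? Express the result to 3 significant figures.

19.8 pc

d_A = 1/0.04178″ = 23.935 pc; d_B = 1/0.2430″ = 4.1152 pc.
|d_B − d_A| = |4.1152 − 23.935| = 19.82 pc.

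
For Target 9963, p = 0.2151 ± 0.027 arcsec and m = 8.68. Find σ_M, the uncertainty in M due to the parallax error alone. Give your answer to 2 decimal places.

M = m − 5 log₁₀ d + 5 = m + 5 log₁₀ p + 5, so ∂M/∂p = 5/(p ln 10).
σ_M = (5/ln 10) · (σ_p/p) = 2.1715 × 0.027/0.2151 = 2.1715 × 0.12552 = 0.27257.

σ_M = 0.27 mag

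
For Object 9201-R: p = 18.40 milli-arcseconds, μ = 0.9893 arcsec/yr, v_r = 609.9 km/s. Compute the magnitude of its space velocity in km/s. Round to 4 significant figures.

d = 1/p = 1/0.01840″ = 54.348 pc.
v_t = 4.740 μ d = 4.740 × 0.9893 × 54.348 = 254.85 km/s.
v = √(v_r² + v_t²) = √(609.9² + 254.85²) = √436927 = 661 km/s.

661.0 km/s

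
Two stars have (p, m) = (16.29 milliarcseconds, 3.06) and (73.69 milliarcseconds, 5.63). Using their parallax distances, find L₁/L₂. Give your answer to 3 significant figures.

L₁/L₂ = 218

d₁ = 1/p₁ = 1/0.01629″ = 61.387 pc; d₂ = 1/p₂ = 1/0.07369″ = 13.57 pc.
M₁ = m₁ − 5 log₁₀ d₁ + 5 = 3.06 − 8.9404 + 5 = -0.8804.
M₂ = 5.63 − 5.6629 + 5 = 4.9671.
L₁/L₂ = 10^(0.4(M₂ − M₁)) = 10^(0.4 × 5.8475) = 10^2.33900 = 218.27.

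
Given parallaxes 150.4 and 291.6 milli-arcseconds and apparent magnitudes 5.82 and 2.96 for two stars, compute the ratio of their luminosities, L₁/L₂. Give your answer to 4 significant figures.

L₁/L₂ = 0.2698

d₁ = 1/p₁ = 1/0.1504″ = 6.6489 pc; d₂ = 1/p₂ = 1/0.2916″ = 3.4294 pc.
M₁ = m₁ − 5 log₁₀ d₁ + 5 = 5.82 − 4.1137 + 5 = 6.7063.
M₂ = 2.96 − 2.6761 + 5 = 5.2839.
L₁/L₂ = 10^(0.4(M₂ − M₁)) = 10^(0.4 × (-1.4224)) = 10^(-0.56896) = 0.2698.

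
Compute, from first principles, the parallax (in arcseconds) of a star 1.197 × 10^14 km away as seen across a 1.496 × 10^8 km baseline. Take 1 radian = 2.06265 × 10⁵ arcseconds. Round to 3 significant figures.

0.258 arcsec

θ ≈ B/d = (1.496 × 10^8) / (1.197 × 10^14) = 1.2498 × 10^-6 rad.
In arcseconds: 1.2498 × 10^-6 × 206265 = 0.25779″.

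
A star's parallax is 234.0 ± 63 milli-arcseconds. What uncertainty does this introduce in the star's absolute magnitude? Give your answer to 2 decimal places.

σ_M = 0.58 mag

M = m − 5 log₁₀ d + 5 = m + 5 log₁₀ p + 5, so ∂M/∂p = 5/(p ln 10).
σ_M = (5/ln 10) · (σ_p/p) = 2.1715 × 63/234.0 = 2.1715 × 0.26923 = 0.58463.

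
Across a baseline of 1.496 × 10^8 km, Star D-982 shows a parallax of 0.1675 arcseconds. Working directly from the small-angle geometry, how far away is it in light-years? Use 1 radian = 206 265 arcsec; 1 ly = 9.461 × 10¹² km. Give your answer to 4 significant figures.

19.47 ly

θ = 0.1675″ = 0.1675/206265 = 8.1206 × 10^-7 rad.
d = B/θ = (1.496 × 10^8) / (8.1206 × 10^-7) = 1.8422 × 10^14 km = (1.8422 × 10^14) / (9.461 × 10^12) ly = 19.472 ly.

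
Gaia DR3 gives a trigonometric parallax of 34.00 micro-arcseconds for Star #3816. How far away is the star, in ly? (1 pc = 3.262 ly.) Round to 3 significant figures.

p = 34.00 micro-arcseconds = 0.00003400 arcsec.
d = 1/p = 1/0.00003400 = 29412 pc.
In light-years: 29412 × 3.262 = 95942 ly.

95900 ly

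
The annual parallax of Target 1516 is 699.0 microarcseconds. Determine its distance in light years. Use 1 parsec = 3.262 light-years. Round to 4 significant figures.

4667 light years

p = 699.0 microarcseconds = 0.0006990 arcsec.
d = 1/p = 1/0.0006990 = 1430.6 pc.
In light-years: 1430.6 × 3.262 = 4666.6 ly.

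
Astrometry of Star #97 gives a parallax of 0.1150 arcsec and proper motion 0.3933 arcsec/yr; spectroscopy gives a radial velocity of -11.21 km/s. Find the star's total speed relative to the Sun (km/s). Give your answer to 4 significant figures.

d = 1/p = 1/0.1150″ = 8.6957 pc.
v_t = 4.740 μ d = 4.740 × 0.3933 × 8.6957 = 16.211 km/s.
v = √(v_r² + v_t²) = √((-11.21)² + 16.211²) = √388.461 = 19.709 km/s.

19.71 km/s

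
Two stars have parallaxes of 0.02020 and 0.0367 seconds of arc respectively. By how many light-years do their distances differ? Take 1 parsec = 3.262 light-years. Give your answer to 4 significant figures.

72.60 ly

d_A = 1/0.02020″ = 49.505 pc; d_B = 1/0.03670″ = 27.248 pc.
|d_B − d_A| = |27.248 − 49.505| = 22.257 pc = 22.257 × 3.262 ly = 72.602 ly.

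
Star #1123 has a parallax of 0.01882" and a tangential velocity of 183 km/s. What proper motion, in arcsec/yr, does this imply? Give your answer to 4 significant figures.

d = 1/p = 1/0.01882″ = 53.135 pc.
μ = v_t / (4.74 d) = 183 / (4.74 × 53.135) = 183 / 251.86 = 0.72659 ″/yr.

0.7266 arcsec/yr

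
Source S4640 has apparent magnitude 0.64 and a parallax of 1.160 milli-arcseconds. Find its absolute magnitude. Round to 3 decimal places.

d = 1/p = 1/0.001160″ = 862.07 pc.
m − M = 5 log₁₀(862.07) − 5 = 14.6777 − 5 = 9.6777.
M = m − (m − M) = 0.64 − 9.6777 = -9.038.

M = -9.038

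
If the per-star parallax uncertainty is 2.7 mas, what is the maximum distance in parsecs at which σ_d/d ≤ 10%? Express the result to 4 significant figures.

σ_d/d = σ_p/p, so the condition is σ_p/p ≤ 0.10, i.e. p ≥ σ_p/0.10.
p_min = 2.7/0.10 = 27 mas = 0.027 arcsec.
d_max = 1/p_min = 1/0.027 = 37.037 pc.

37.04 pc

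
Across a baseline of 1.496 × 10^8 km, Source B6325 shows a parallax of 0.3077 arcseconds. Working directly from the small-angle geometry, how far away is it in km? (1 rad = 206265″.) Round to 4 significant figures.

1.003 × 10^14 km

θ = 0.3077″ = 0.3077/206265 = 1.4918 × 10^-6 rad.
d = B/θ = (1.496 × 10^8) / (1.4918 × 10^-6) = 1.0028 × 10^14 km.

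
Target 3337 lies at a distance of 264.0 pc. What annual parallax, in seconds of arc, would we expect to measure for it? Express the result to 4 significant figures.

0.003788 arcsec

p = 1/d = 1/264 = 0.0037879 arcsec.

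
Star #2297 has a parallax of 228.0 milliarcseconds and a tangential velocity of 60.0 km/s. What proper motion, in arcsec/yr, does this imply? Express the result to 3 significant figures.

d = 1/p = 1/0.2280″ = 4.386 pc.
μ = v_t / (4.74 d) = 60.0 / (4.74 × 4.386) = 60.0 / 20.79 = 2.886 ″/yr.

2.89 arcsec/yr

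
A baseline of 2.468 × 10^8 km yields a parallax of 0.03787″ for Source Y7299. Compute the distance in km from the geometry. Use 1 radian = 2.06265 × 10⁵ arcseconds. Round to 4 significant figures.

θ = 0.03787″ = 0.03787/206265 = 1.8360 × 10^-7 rad.
d = B/θ = (2.468 × 10^8) / (1.8360 × 10^-7) = 1.3442 × 10^15 km.

1.344 × 10^15 km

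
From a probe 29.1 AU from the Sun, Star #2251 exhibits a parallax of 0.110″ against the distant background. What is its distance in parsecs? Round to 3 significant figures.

265 pc

With baseline B (in AU) and parallax p (in arcsec), d = B/p parsecs.
d = 29.1 / 0.110 = 264.55 pc.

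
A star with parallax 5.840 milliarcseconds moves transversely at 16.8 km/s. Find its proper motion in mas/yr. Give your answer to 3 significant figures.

20.7 mas/yr

d = 1/p = 1/0.005840″ = 171.23 pc.
μ = v_t / (4.74 d) = 16.8 / (4.74 × 171.23) = 16.8 / 811.63 = 0.020699 ″/yr = 20.699 mas/yr.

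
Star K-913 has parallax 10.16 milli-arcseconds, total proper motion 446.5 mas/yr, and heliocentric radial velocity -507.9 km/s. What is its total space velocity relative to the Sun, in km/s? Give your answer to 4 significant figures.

d = 1/p = 1/0.01016″ = 98.425 pc.
μ = 446.5 mas/yr = 0.4465 ″/yr.
v_t = 4.740 μ d = 4.740 × 0.4465 × 98.425 = 208.31 km/s.
v = √(v_r² + v_t²) = √((-507.9)² + 208.31²) = √301355 = 548.96 km/s.

549.0 km/s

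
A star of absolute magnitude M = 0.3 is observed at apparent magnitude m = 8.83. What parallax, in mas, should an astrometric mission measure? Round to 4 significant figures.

1.968 mas

m − M = 8.83 − 0.3 = 8.53.
d = 10^((m−M)/5 + 1) = 10^2.706 = 508.16 pc.
p = 1/d = 1/508.16 = 0.0019679 arcsec = 1.9679 mas.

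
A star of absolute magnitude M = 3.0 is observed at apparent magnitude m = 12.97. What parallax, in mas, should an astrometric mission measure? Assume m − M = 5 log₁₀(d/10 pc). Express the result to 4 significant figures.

1.014 mas

m − M = 12.97 − 3.0 = 9.97.
d = 10^((m−M)/5 + 1) = 10^2.994 = 986.28 pc.
p = 1/d = 1/986.28 = 0.0010139 arcsec = 1.0139 mas.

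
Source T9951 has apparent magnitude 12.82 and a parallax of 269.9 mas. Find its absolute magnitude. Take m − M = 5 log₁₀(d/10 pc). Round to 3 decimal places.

M = 14.976

d = 1/p = 1/0.2699″ = 3.7051 pc.
m − M = 5 log₁₀(3.7051) − 5 = 2.8440 − 5 = -2.1560.
M = m − (m − M) = 12.82 − (-2.1560) = 14.976.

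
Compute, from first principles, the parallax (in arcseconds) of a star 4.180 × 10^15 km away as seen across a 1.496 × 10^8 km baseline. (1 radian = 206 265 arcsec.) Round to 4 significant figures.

0.007382 arcsec

θ ≈ B/d = (1.496 × 10^8) / (4.180 × 10^15) = 3.5789 × 10^-8 rad.
In arcseconds: 3.5789 × 10^-8 × 206265 = 0.007382″.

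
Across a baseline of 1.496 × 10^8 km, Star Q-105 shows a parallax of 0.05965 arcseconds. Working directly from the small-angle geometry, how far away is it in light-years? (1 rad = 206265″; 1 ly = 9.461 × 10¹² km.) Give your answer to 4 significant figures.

54.68 ly

θ = 0.05965″ = 0.05965/206265 = 2.8919 × 10^-7 rad.
d = B/θ = (1.496 × 10^8) / (2.8919 × 10^-7) = 5.1731 × 10^14 km = (5.1731 × 10^14) / (9.461 × 10^12) ly = 54.678 ly.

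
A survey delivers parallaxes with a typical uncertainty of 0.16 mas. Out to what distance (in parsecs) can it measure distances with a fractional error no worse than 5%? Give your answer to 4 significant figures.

σ_d/d = σ_p/p, so the condition is σ_p/p ≤ 0.05, i.e. p ≥ σ_p/0.05.
p_min = 0.16/0.05 = 3.2 mas = 0.0032 arcsec.
d_max = 1/p_min = 1/0.0032 = 312.5 pc.

312.5 pc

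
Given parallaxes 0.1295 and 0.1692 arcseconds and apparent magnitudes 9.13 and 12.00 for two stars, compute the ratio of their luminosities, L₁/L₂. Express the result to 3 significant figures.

L₁/L₂ = 24.0

d₁ = 1/p₁ = 1/0.1295″ = 7.722 pc; d₂ = 1/p₂ = 1/0.1692″ = 5.9102 pc.
M₁ = m₁ − 5 log₁₀ d₁ + 5 = 9.13 − 4.4386 + 5 = 9.6914.
M₂ = 12.00 − 3.8580 + 5 = 13.1420.
L₁/L₂ = 10^(0.4(M₂ − M₁)) = 10^(0.4 × 3.4506) = 10^1.38024 = 24.002.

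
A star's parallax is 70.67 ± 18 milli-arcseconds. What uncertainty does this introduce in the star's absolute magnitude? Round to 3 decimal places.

M = m − 5 log₁₀ d + 5 = m + 5 log₁₀ p + 5, so ∂M/∂p = 5/(p ln 10).
σ_M = (5/ln 10) · (σ_p/p) = 2.1715 × 18/70.67 = 2.1715 × 0.2547 = 0.55308.

σ_M = 0.553 mag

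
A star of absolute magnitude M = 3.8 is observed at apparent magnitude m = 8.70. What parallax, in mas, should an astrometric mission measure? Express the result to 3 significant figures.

10.5 mas

m − M = 8.70 − 3.8 = 4.90.
d = 10^((m−M)/5 + 1) = 10^1.980 = 95.499 pc.
p = 1/d = 1/95.499 = 0.010471 arcsec = 10.471 mas.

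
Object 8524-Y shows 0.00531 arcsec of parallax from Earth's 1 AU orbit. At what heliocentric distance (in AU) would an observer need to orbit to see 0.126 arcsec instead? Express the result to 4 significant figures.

Parallax scales linearly with baseline: p ∝ B, so B = p_target / p_Earth × 1 AU.
B = 0.126 / 0.00531 = 23.729 AU.

23.73 AU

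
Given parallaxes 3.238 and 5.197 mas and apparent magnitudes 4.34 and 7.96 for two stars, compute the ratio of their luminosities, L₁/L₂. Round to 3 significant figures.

L₁/L₂ = 72.3

d₁ = 1/p₁ = 1/0.003238″ = 308.83 pc; d₂ = 1/p₂ = 1/0.005197″ = 192.42 pc.
M₁ = m₁ − 5 log₁₀ d₁ + 5 = 4.34 − 12.4486 + 5 = -3.1086.
M₂ = 7.96 − 11.4213 + 5 = 1.5387.
L₁/L₂ = 10^(0.4(M₂ − M₁)) = 10^(0.4 × 4.6473) = 10^1.85892 = 72.264.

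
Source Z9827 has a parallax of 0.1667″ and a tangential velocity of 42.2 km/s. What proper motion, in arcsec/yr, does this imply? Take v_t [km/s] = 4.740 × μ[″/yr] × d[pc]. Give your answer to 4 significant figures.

d = 1/p = 1/0.1667″ = 5.9988 pc.
μ = v_t / (4.74 d) = 42.2 / (4.74 × 5.9988) = 42.2 / 28.434 = 1.4841 ″/yr.

1.484 arcsec/yr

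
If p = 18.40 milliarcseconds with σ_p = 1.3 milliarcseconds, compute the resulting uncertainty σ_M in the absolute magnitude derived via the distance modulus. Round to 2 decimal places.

M = m − 5 log₁₀ d + 5 = m + 5 log₁₀ p + 5, so ∂M/∂p = 5/(p ln 10).
σ_M = (5/ln 10) · (σ_p/p) = 2.1715 × 1.3/18.40 = 2.1715 × 0.070652 = 0.15342.

σ_M = 0.15 mag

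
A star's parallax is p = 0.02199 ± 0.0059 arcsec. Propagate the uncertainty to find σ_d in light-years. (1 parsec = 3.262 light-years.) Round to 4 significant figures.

d = 1/p, so σ_d = σ_p / p².
σ_d = 0.00590 / (0.02199)² = 0.00590 / 0.00048356 = 12.201 pc = 12.201 × 3.262 ly = 39.8 ly.

39.80 ly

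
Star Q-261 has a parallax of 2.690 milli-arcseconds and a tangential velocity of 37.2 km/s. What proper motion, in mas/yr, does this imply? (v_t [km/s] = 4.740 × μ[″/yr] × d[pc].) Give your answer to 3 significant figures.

d = 1/p = 1/0.002690″ = 371.75 pc.
μ = v_t / (4.74 d) = 37.2 / (4.74 × 371.75) = 37.2 / 1762.1 = 0.021111 ″/yr = 21.111 mas/yr.

21.1 mas/yr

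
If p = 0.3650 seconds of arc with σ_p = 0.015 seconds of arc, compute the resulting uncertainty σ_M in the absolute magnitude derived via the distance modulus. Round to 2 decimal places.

M = m − 5 log₁₀ d + 5 = m + 5 log₁₀ p + 5, so ∂M/∂p = 5/(p ln 10).
σ_M = (5/ln 10) · (σ_p/p) = 2.1715 × 0.015/0.3650 = 2.1715 × 0.041096 = 0.08924.

σ_M = 0.09 mag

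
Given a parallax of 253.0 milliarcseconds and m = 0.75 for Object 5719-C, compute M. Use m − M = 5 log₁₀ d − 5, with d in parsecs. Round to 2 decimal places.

d = 1/p = 1/0.2530″ = 3.9526 pc.
m − M = 5 log₁₀(3.9526) − 5 = 2.9844 − 5 = -2.0156.
M = m − (m − M) = 0.75 − (-2.0156) = 2.77.

M = 2.77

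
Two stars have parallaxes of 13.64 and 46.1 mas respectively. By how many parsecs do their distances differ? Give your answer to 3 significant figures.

d_A = 1/0.01364″ = 73.314 pc; d_B = 1/0.04610″ = 21.692 pc.
|d_B − d_A| = |21.692 − 73.314| = 51.622 pc.

51.6 pc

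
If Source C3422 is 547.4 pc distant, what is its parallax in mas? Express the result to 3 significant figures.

p = 1/d = 1/547.4 = 0.0018268 arcsec.
= 0.0018268 × 1000 = 1.8268 mas.

1.83 mas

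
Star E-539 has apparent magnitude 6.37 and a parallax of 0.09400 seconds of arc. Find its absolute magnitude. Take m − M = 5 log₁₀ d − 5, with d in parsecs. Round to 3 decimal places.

d = 1/p = 1/0.09400″ = 10.638 pc.
m − M = 5 log₁₀(10.638) − 5 = 5.1343 − 5 = 0.1343.
M = m − (m − M) = 6.37 − 0.1343 = 6.236.

M = 6.236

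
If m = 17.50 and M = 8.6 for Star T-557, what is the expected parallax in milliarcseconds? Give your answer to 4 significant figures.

m − M = 17.50 − 8.6 = 8.90.
d = 10^((m−M)/5 + 1) = 10^2.780 = 602.56 pc.
p = 1/d = 1/602.56 = 0.0016596 arcsec = 1.6596 mas.

1.660 mas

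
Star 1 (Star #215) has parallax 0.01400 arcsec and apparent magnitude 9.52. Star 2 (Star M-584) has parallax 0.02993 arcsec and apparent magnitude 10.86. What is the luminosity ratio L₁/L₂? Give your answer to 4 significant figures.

L₁/L₂ = 15.70

d₁ = 1/p₁ = 1/0.01400″ = 71.429 pc; d₂ = 1/p₂ = 1/0.02993″ = 33.411 pc.
M₁ = m₁ − 5 log₁₀ d₁ + 5 = 9.52 − 9.2694 + 5 = 5.2506.
M₂ = 10.86 − 7.6194 + 5 = 8.2406.
L₁/L₂ = 10^(0.4(M₂ − M₁)) = 10^(0.4 × 2.9900) = 10^1.19600 = 15.704.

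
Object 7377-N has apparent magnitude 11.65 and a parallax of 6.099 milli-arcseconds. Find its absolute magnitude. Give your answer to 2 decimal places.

M = 5.58

d = 1/p = 1/0.006099″ = 163.96 pc.
m − M = 5 log₁₀(163.96) − 5 = 11.0737 − 5 = 6.0737.
M = m − (m − M) = 11.65 − 6.0737 = 5.58.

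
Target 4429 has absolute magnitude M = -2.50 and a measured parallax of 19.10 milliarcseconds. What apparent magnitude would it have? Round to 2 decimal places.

m = 1.09

d = 1/p = 1/0.01910″ = 52.356 pc.
m − M = 5 log₁₀ d − 5 = 5 log₁₀(52.356) − 5 = 8.5948 − 5 = 3.5948.
m = M + (m − M) = -2.50 + 3.5948 = 1.09.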